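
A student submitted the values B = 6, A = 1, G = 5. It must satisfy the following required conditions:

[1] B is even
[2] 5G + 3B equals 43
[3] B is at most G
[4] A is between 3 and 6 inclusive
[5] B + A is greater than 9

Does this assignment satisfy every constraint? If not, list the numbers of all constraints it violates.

[1] B = 6 is even  true
[2] 5G + 3B = 5(5) + 3(6) = 43  true
[3] B = 6, G = 5; 6 > 5 (want ≤)  false
[4] A = 1 is outside [3, 6]  false
[5] B + A = 6 + 1 = 7; 7 ≤ 9, bound 9 not met  false

Violated: 3, 4, 5.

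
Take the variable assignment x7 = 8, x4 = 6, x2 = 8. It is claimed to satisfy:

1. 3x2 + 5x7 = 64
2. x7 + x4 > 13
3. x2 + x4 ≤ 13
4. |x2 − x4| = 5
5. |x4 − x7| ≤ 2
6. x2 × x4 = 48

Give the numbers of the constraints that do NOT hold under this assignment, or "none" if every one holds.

1. 3x2 + 5x7 = 3(8) + 5(8) = 64 — OK.
2. x7 + x4 = 8 + 6 = 14; 14 > 13 — OK.
3. x2 + x4 = 8 + 6 = 14; 14 > 13, bound 13 not met — violated.
4. |8 − 6| = 2, not 5 — violated.
5. |6 − 8| = 2; 2 ≤ 2 — OK.
6. x2 × x4 = 8 × 6 = 48 — OK.

Constraints 3 and 4 do not hold.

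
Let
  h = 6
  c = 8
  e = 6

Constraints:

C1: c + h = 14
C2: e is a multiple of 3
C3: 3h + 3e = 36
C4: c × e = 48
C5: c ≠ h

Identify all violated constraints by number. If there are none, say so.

All constraints are satisfied.

C1: c + h = 8 + 6 = 14  ✔
C2: 6 / 3 = 2, so 3 divides 6  ✔
C3: 3h + 3e = 3(6) + 3(6) = 36  ✔
C4: c × e = 8 × 6 = 48  ✔
C5: c = 8, h = 6; distinct  ✔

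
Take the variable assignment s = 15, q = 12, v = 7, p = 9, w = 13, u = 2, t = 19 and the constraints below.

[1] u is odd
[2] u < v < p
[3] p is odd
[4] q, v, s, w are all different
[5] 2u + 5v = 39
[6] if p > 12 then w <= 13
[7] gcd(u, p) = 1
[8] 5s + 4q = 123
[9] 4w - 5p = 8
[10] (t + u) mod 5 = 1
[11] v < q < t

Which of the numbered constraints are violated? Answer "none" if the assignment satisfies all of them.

[1] u = 2 is even — fails.
[2] values 2 < 7 < 9 — holds.
[3] p = 9 is odd — holds.
[4] values 12, 7, 15, 13 are pairwise distinct — holds.
[5] 2u + 5v = 2(2) + 5(7) = 39 — holds.
[6] p = 9, not > 12; antecedent false, conditional vacuously true — holds.
[7] gcd(2, 9) = 1 — holds.
[8] 5s + 4q = 5(15) + 4(12) = 123 — holds.
[9] 4w - 5p = 4(13) - 5(9) = 7, not 8 — fails.
[10] t + u = 21; 21 mod 5 = 1 — holds.
[11] values 7 < 12 < 19 — holds.

No — constraints 1, 9 are not satisfied.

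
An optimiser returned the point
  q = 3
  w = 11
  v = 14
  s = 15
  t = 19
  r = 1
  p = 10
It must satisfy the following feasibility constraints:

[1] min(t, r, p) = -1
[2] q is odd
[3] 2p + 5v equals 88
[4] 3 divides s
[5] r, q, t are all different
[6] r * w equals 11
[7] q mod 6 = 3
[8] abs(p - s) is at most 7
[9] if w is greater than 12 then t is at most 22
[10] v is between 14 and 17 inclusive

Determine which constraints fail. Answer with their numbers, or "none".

No — constraints 1 and 3 are not satisfied.

[1] min(19, 1, 10) = 1, not -1 — does not hold.
[2] q = 3 is odd — holds.
[3] 2p + 5v = 2(10) + 5(14) = 90, not 88 — does not hold.
[4] 15 / 3 = 5, so 3 divides 15 — holds.
[5] values 1, 3, 19 are pairwise distinct — holds.
[6] r * w = 1 * 11 = 11 — holds.
[7] 3 mod 6 = 3 — holds.
[8] abs(10 - 15) = 5; 5 ≤ 7 — holds.
[9] w = 11, not > 12; antecedent false, conditional vacuously true — holds.
[10] v = 14 lies in [14, 17] — holds.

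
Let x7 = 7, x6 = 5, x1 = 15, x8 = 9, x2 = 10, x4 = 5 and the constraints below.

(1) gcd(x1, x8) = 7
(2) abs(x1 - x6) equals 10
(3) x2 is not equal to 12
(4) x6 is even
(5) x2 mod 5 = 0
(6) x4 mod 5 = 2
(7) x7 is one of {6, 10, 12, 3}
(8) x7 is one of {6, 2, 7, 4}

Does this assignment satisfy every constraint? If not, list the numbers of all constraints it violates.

(1) gcd(15, 9) = 3, not 7 — does not hold.
(2) abs(15 - 5) = 10 — holds.
(3) x2 = 10, and 10 ≠ 12 — holds.
(4) x6 = 5 is odd — does not hold.
(5) 10 mod 5 = 0 — holds.
(6) 5 mod 5 = 0, not 2 — does not hold.
(7) x7 = 7 is not in {6, 10, 12, 3} — does not hold.
(8) x7 = 7 is in {6, 2, 7, 4} — holds.

Constraints 1, 4, 6, and 7 are violated.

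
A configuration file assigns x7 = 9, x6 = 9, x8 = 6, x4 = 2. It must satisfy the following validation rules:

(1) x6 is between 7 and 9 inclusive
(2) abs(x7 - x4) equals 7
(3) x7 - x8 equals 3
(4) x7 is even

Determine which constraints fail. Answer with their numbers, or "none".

(1) x6 = 9 lies in [7, 9] — satisfied.
(2) abs(9 - 2) = 7 — satisfied.
(3) x7 - x8 = 9 - 6 = 3 — satisfied.
(4) x7 = 9 is odd — violated.

No — constraint 4 is not satisfied.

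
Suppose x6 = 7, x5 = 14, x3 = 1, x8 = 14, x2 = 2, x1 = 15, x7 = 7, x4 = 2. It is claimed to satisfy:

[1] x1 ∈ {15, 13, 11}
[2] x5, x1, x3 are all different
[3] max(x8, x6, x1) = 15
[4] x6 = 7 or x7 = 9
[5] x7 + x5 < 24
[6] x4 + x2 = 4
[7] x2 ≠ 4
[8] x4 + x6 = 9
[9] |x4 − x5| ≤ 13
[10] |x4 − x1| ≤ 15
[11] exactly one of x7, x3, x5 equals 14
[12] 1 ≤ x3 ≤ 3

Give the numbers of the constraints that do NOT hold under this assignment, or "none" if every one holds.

All constraints are satisfied.

[1] x1 = 15 is in {15, 13, 11}  ✔
[2] values 14, 15, 1 are pairwise distinct  ✔
[3] max(14, 7, 15) = 15  ✔
[4] x6 = 7 = 7 (first disjunct)  ✔
[5] x7 + x5 = 7 + 14 = 21; 21 < 24  ✔
[6] x4 + x2 = 2 + 2 = 4  ✔
[7] x2 = 2, and 2 ≠ 4  ✔
[8] x4 + x6 = 2 + 7 = 9  ✔
[9] |2 − 14| = 12; 12 ≤ 13  ✔
[10] |2 − 15| = 13; 13 ≤ 15  ✔
[11] x7=7, x3=1, x5=14; 1 of them equals 14  ✔
[12] x3 = 1 lies in [1, 3]  ✔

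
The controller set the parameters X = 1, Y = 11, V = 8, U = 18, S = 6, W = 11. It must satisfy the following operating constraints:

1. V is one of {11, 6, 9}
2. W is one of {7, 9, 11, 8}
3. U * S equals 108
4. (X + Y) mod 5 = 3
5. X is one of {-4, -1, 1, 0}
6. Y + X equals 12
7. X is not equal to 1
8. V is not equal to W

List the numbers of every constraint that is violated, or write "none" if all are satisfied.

Constraints 1, 4, and 7 do not hold.

1. V = 8 is not in {11, 6, 9} — does not hold.
2. W = 11 is in {7, 9, 11, 8} — holds.
3. U * S = 18 * 6 = 108 — holds.
4. X + Y = 12; 12 mod 5 = 2, not 3 — does not hold.
5. X = 1 is in {-4, -1, 1, 0} — holds.
6. Y + X = 11 + 1 = 12 — holds.
7. X = 1, but 1 is required to differ — does not hold.
8. V = 8, W = 11; distinct — holds.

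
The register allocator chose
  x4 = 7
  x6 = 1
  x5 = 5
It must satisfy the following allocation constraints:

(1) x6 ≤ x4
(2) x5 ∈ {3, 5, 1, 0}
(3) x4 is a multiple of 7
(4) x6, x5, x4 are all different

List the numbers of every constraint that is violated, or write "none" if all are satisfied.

Yes — all constraints hold.

(1) x6 = 1, x4 = 7; 1 ≤ 7 — satisfied.
(2) x5 = 5 is in {3, 5, 1, 0} — satisfied.
(3) 7 / 7 = 1, so 7 divides 7 — satisfied.
(4) values 1, 5, 7 are pairwise distinct — satisfied.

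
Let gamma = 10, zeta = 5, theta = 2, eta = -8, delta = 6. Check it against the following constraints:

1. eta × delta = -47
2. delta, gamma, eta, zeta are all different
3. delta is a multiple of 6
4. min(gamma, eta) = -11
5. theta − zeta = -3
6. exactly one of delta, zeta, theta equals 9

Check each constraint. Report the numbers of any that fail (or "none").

No — constraints 1, 4, 6 are not satisfied.

1. eta × delta = -8 × 6 = -48, not -47  fails
2. values 6, 10, -8, 5 are pairwise distinct  holds
3. 6 / 6 = 1, so 6 divides 6  holds
4. min(10, -8) = -8, not -11  fails
5. theta − zeta = 2 − 5 = -3  holds
6. delta=6, zeta=5, theta=2; 0 of them equal 9, not exactly one  fails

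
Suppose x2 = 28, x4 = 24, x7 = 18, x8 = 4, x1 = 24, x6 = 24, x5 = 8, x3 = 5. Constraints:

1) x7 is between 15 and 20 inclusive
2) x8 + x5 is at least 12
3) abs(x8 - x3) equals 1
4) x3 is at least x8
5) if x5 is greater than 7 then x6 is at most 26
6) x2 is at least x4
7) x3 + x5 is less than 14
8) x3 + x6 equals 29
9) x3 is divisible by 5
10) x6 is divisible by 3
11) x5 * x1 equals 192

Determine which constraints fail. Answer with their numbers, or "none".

All constraints are satisfied.

1) x7 = 18 lies in [15, 20]  yes
2) x8 + x5 = 4 + 8 = 12; 12 ≥ 12  yes
3) abs(4 - 5) = 1  yes
4) x3 = 5, x8 = 4; 5 ≥ 4  yes
5) x5 = 8 > 7, so we need x6 ≤ 26; x6 = 24 ≤ 26  yes
6) x2 = 28, x4 = 24; 28 ≥ 24  yes
7) x3 + x5 = 5 + 8 = 13; 13 < 14  yes
8) x3 + x6 = 5 + 24 = 29  yes
9) 5 / 5 = 1, so 5 divides 5  yes
10) 24 / 3 = 8, so 3 divides 24  yes
11) x5 * x1 = 8 * 24 = 192  yes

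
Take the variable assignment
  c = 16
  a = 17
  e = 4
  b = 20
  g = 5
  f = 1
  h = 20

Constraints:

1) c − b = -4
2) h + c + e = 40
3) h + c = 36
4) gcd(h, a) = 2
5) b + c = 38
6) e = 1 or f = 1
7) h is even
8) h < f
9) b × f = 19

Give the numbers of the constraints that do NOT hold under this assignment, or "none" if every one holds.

The assignment fails constraints 4, 5, 8, 9.

1) c − b = 16 − 20 = -4  OK
2) h + c + e = 20 + 16 + 4 = 40  OK
3) h + c = 20 + 16 = 36  OK
4) gcd(20, 17) = 1, not 2  FAIL
5) b + c = 20 + 16 = 36, not 38  FAIL
6) e = 4 ≠ 1, but f = 1 = 1 (second disjunct)  OK
7) h = 20 is even  OK
8) h = 20, f = 1; 20 ≥ 1 (want <)  FAIL
9) b × f = 20 × 1 = 20, not 19  FAIL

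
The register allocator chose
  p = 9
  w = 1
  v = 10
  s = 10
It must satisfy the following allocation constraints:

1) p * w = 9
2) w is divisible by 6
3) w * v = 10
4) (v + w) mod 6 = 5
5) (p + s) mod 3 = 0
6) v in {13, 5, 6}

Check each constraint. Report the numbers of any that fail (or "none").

1) p * w = 9 * 1 = 9 — OK.
2) 1 = 6*0 + 1, so 6 does not divide 1 — violated.
3) w * v = 1 * 10 = 10 — OK.
4) v + w = 11; 11 mod 6 = 5 — OK.
5) p + s = 19; 19 mod 3 = 1, not 0 — violated.
6) v = 10 is not in {13, 5, 6} — violated.

Constraints 2, 5, 6 are violated.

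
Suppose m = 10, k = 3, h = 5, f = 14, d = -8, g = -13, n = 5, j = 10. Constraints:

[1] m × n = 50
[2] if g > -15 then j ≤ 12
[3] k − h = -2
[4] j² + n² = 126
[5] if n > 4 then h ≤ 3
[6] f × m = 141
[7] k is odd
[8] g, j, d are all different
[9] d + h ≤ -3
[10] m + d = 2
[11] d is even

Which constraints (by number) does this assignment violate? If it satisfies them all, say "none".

Constraints 4, 5, and 6 are violated.

[1] m × n = 10 × 5 = 50  ✔
[2] g = -13 > -15, so we need j ≤ 12; j = 10 ≤ 12  ✔
[3] k − h = 3 − 5 = -2  ✔
[4] j² + n² = 10² + 5² = 100 + 25 = 125, not 126  ✘
[5] n = 5 > 4, so we need h ≤ 3; but h = 5 > 3  ✘
[6] f × m = 14 × 10 = 140, not 141  ✘
[7] k = 3 is odd  ✔
[8] values -13, 10, -8 are pairwise distinct  ✔
[9] d + h = -8 + 5 = -3; -3 ≤ -3  ✔
[10] m + d = 10 + (-8) = 2  ✔
[11] d = -8 is even  ✔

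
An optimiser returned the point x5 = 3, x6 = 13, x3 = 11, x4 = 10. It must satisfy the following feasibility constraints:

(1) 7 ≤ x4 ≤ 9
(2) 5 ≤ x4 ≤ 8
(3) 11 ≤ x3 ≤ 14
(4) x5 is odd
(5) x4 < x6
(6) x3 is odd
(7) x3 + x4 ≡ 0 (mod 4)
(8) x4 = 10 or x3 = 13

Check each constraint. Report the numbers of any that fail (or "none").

(1) x4 = 10 is outside [7, 9]  fails
(2) x4 = 10 is outside [5, 8]  fails
(3) x3 = 11 lies in [11, 14]  holds
(4) x5 = 3 is odd  holds
(5) x4 = 10, x6 = 13; 10 < 13  holds
(6) x3 = 11 is odd  holds
(7) x3 + x4 = 21; 21 mod 4 = 1, not 0  fails
(8) x4 = 10 = 10 (first disjunct)  holds

The assignment fails constraints 1, 2, and 7.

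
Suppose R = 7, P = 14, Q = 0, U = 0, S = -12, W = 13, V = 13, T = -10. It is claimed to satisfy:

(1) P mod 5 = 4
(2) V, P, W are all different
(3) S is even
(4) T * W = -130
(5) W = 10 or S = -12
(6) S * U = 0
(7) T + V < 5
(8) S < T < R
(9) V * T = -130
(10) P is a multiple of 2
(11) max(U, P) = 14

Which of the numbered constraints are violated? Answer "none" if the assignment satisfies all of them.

(1) 14 mod 5 = 4 — satisfied.
(2) V = W = 13, not all different — violated.
(3) S = -12 is even — satisfied.
(4) T * W = -10 * 13 = -130 — satisfied.
(5) W = 13 ≠ 10, but S = -12 = -12 (second disjunct) — satisfied.
(6) S * U = -12 * 0 = 0 — satisfied.
(7) T + V = -10 + 13 = 3; 3 < 5 — satisfied.
(8) values -12 < -10 < 7 — satisfied.
(9) V * T = 13 * (-10) = -130 — satisfied.
(10) 14 / 2 = 7, so 2 divides 14 — satisfied.
(11) max(0, 14) = 14 — satisfied.

Constraint 2 is violated.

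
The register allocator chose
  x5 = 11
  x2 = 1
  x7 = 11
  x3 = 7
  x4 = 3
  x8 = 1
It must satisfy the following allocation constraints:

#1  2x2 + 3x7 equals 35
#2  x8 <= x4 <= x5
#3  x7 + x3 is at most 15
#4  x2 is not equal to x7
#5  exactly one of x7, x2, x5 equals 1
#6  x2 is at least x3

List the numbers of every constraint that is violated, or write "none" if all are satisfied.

#1 2x2 + 3x7 = 2(1) + 3(11) = 35 — holds.
#2 values 1 <= 3 <= 11 — holds.
#3 x7 + x3 = 11 + 7 = 18; 18 > 15, bound 15 not met — fails.
#4 x2 = 1, x7 = 11; distinct — holds.
#5 x7=11, x2=1, x5=11; 1 of them equals 1 — holds.
#6 x2 = 1, x3 = 7; 1 < 7 (want ≥) — fails.

Constraints 3, 6 are violated.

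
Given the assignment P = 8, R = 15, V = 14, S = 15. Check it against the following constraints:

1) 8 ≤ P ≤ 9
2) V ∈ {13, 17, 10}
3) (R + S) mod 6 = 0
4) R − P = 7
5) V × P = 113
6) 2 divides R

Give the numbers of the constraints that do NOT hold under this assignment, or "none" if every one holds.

No — constraints 2, 5, 6 are not satisfied.

1) P = 8 lies in [8, 9] — holds.
2) V = 14 is not in {13, 17, 10} — does not hold.
3) R + S = 30; 30 mod 6 = 0 — holds.
4) R − P = 15 − 8 = 7 — holds.
5) V × P = 14 × 8 = 112, not 113 — does not hold.
6) 15 = 2×7 + 1, so 2 does not divide 15 — does not hold.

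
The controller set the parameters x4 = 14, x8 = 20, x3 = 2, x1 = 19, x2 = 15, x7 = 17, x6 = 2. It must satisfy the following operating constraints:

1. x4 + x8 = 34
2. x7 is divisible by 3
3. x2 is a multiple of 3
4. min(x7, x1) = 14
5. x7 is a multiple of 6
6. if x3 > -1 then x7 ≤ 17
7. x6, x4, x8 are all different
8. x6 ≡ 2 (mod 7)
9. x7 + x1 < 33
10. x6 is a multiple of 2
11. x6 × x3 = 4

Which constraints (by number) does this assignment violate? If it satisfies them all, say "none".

Violated: 2, 4, 5, and 9.

1. x4 + x8 = 14 + 20 = 34  yes
2. 17 = 3×5 + 2, so 3 does not divide 17  no
3. 15 / 3 = 5, so 3 divides 15  yes
4. min(17, 19) = 17, not 14  no
5. 17 = 6×2 + 5, so 6 does not divide 17  no
6. x3 = 2 > -1, so we need x7 ≤ 17; x7 = 17 ≤ 17  yes
7. values 2, 14, 20 are pairwise distinct  yes
8. 2 mod 7 = 2  yes
9. x7 + x1 = 17 + 19 = 36; 36 ≥ 33, bound 33 not met  no
10. 2 / 2 = 1, so 2 divides 2  yes
11. x6 × x3 = 2 × 2 = 4  yes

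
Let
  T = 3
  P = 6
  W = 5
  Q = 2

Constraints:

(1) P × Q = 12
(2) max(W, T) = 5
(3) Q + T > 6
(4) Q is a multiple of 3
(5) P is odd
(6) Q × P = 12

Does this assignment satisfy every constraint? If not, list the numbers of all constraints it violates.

(1) P × Q = 6 × 2 = 12  OK
(2) max(5, 3) = 5  OK
(3) Q + T = 2 + 3 = 5; 5 ≤ 6, bound 6 not met  FAIL
(4) 2 = 3×0 + 2, so 3 does not divide 2  FAIL
(5) P = 6 is even  FAIL
(6) Q × P = 2 × 6 = 12  OK

Constraints 3, 4, and 5 are violated.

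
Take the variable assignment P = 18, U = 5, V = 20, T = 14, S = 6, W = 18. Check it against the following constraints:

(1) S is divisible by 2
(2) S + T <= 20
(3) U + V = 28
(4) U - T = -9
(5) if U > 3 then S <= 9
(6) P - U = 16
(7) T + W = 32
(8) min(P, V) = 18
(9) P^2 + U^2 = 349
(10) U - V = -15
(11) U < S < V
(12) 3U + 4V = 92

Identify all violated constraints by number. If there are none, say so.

(1) 6 / 2 = 3, so 2 divides 6 — holds.
(2) S + T = 6 + 14 = 20; 20 ≤ 20 — holds.
(3) U + V = 5 + 20 = 25, not 28 — does not hold.
(4) U - T = 5 - 14 = -9 — holds.
(5) U = 5 > 3, so we need S ≤ 9; S = 6 ≤ 9 — holds.
(6) P - U = 18 - 5 = 13, not 16 — does not hold.
(7) T + W = 14 + 18 = 32 — holds.
(8) min(18, 20) = 18 — holds.
(9) P^2 + U^2 = 18^2 + 5^2 = 324 + 25 = 349 — holds.
(10) U - V = 5 - 20 = -15 — holds.
(11) values 5 < 6 < 20 — holds.
(12) 3U + 4V = 3(5) + 4(20) = 95, not 92 — does not hold.

The assignment fails constraints 3, 6, 12.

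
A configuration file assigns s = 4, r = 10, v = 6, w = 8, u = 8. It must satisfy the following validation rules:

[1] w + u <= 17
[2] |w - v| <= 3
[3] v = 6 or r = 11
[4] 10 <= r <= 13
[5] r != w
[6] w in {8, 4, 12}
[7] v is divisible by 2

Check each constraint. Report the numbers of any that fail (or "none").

[1] w + u = 8 + 8 = 16; 16 ≤ 17 — holds.
[2] |8 - 6| = 2; 2 ≤ 3 — holds.
[3] v = 6 = 6 (first disjunct) — holds.
[4] r = 10 lies in [10, 13] — holds.
[5] r = 10, w = 8; distinct — holds.
[6] w = 8 is in {8, 4, 12} — holds.
[7] 6 / 2 = 3, so 2 divides 6 — holds.

The assignment satisfies every constraint.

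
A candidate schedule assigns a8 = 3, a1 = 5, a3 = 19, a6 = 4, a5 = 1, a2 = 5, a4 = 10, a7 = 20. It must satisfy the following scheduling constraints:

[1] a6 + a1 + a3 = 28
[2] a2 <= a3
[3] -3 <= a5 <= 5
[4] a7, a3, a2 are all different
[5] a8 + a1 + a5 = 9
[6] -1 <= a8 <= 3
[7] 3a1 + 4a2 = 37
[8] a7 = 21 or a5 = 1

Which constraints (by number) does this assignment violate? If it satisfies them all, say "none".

[1] a6 + a1 + a3 = 4 + 5 + 19 = 28  holds
[2] a2 = 5, a3 = 19; 5 ≤ 19  holds
[3] a5 = 1 lies in [-3, 5]  holds
[4] values 20, 19, 5 are pairwise distinct  holds
[5] a8 + a1 + a5 = 3 + 5 + 1 = 9  holds
[6] a8 = 3 lies in [-1, 3]  holds
[7] 3a1 + 4a2 = 3(5) + 4(5) = 35, not 37  fails
[8] a7 = 20 ≠ 21, but a5 = 1 = 1 (second disjunct)  holds

Constraint 7 does not hold.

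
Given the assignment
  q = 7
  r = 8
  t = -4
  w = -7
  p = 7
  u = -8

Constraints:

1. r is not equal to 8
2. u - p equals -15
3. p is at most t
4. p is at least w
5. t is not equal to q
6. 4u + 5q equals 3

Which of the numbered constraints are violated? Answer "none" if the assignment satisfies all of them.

No — constraints 1 and 3 are not satisfied.

1. r = 8, but 8 is required to differ  fails
2. u - p = -8 - 7 = -15  holds
3. p = 7, t = -4; 7 > -4 (want ≤)  fails
4. p = 7, w = -7; 7 ≥ -7  holds
5. t = -4, q = 7; distinct  holds
6. 4u + 5q = 4(-8) + 5(7) = 3  holds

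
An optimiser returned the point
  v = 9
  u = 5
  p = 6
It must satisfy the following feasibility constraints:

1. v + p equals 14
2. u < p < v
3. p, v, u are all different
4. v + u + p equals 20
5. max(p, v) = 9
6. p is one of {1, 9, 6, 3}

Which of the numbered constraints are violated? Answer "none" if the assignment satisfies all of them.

Violated: 1.

1. v + p = 9 + 6 = 15, not 14  ✗
2. values 5 < 6 < 9  ✓
3. values 6, 9, 5 are pairwise distinct  ✓
4. v + u + p = 9 + 5 + 6 = 20  ✓
5. max(6, 9) = 9  ✓
6. p = 6 is in {1, 9, 6, 3}  ✓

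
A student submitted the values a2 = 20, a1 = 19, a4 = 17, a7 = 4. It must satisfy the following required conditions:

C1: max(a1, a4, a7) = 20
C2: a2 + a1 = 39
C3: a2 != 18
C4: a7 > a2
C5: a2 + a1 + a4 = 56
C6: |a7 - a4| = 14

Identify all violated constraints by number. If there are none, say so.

Constraints 1, 4, and 6 do not hold.

C1: max(19, 17, 4) = 19, not 20 — violated.
C2: a2 + a1 = 20 + 19 = 39 — OK.
C3: a2 = 20, and 20 ≠ 18 — OK.
C4: a7 = 4, a2 = 20; 4 ≤ 20 (want >) — violated.
C5: a2 + a1 + a4 = 20 + 19 + 17 = 56 — OK.
C6: |4 - 17| = 13, not 14 — violated.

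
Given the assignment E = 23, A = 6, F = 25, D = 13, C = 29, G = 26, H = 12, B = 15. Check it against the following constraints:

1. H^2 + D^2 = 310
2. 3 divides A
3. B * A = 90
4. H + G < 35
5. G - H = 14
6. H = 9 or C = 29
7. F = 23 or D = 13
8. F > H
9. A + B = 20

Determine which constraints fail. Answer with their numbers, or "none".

1. H^2 + D^2 = 12^2 + 13^2 = 144 + 169 = 313, not 310 — does not hold.
2. 6 / 3 = 2, so 3 divides 6 — holds.
3. B * A = 15 * 6 = 90 — holds.
4. H + G = 12 + 26 = 38; 38 ≥ 35, bound 35 not met — does not hold.
5. G - H = 26 - 12 = 14 — holds.
6. H = 12 ≠ 9, but C = 29 = 29 (second disjunct) — holds.
7. F = 25 ≠ 23, but D = 13 = 13 (second disjunct) — holds.
8. F = 25, H = 12; 25 > 12 — holds.
9. A + B = 6 + 15 = 21, not 20 — does not hold.

Constraints 1, 4, 9 are violated.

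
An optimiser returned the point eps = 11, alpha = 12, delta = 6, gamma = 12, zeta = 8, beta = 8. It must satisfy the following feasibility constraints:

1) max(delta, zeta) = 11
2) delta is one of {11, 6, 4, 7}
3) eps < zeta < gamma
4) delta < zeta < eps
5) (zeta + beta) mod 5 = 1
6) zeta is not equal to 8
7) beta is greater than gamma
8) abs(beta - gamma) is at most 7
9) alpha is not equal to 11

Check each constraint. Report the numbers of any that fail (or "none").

No — constraints 1, 3, 6, and 7 are not satisfied.

1) max(6, 8) = 8, not 11 — does not hold.
2) delta = 6 is in {11, 6, 4, 7} — holds.
3) values 11, 8, 12; eps = 11 is not < zeta = 8 — does not hold.
4) values 6 < 8 < 11 — holds.
5) zeta + beta = 16; 16 mod 5 = 1 — holds.
6) zeta = 8, but 8 is required to differ — does not hold.
7) beta = 8, gamma = 12; 8 ≤ 12 (want >) — does not hold.
8) abs(8 - 12) = 4; 4 ≤ 7 — holds.
9) alpha = 12, and 12 ≠ 11 — holds.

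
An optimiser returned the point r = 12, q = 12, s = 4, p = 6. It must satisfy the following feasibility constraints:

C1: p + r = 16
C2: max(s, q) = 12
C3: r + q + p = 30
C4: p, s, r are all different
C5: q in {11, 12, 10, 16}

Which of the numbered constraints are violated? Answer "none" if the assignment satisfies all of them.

No — constraint 1 is not satisfied.

C1: p + r = 6 + 12 = 18, not 16  FAIL
C2: max(4, 12) = 12  OK
C3: r + q + p = 12 + 12 + 6 = 30  OK
C4: values 6, 4, 12 are pairwise distinct  OK
C5: q = 12 is in {11, 12, 10, 16}  OK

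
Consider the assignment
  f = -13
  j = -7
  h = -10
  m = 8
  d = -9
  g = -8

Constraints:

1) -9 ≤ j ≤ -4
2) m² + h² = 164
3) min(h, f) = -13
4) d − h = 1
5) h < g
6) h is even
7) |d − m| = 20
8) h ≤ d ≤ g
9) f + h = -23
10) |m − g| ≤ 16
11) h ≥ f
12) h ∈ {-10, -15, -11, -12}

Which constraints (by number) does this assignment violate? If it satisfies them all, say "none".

Constraint 7 is violated.

1) j = -7 lies in [-9, -4] — OK.
2) m² + h² = 8² + (-10)² = 64 + 100 = 164 — OK.
3) min(-10, -13) = -13 — OK.
4) d − h = -9 − (-10) = 1 — OK.
5) h = -10, g = -8; -10 < -8 — OK.
6) h = -10 is even — OK.
7) |-9 − 8| = 17, not 20 — violated.
8) values -10 ≤ -9 ≤ -8 — OK.
9) f + h = -13 + (-10) = -23 — OK.
10) |8 − (-8)| = 16; 16 ≤ 16 — OK.
11) h = -10, f = -13; -10 ≥ -13 — OK.
12) h = -10 is in {-10, -15, -11, -12} — OK.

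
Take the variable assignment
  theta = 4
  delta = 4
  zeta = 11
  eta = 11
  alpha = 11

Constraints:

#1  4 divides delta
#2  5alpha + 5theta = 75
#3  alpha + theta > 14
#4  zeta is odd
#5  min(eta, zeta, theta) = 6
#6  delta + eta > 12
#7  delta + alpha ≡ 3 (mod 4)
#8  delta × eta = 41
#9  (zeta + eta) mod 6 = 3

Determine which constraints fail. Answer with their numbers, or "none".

Violated: 5, 8, and 9.

#1 4 / 4 = 1, so 4 divides 4 — OK.
#2 5alpha + 5theta = 5(11) + 5(4) = 75 — OK.
#3 alpha + theta = 11 + 4 = 15; 15 > 14 — OK.
#4 zeta = 11 is odd — OK.
#5 min(11, 11, 4) = 4, not 6 — violated.
#6 delta + eta = 4 + 11 = 15; 15 > 12 — OK.
#7 delta + alpha = 15; 15 mod 4 = 3 — OK.
#8 delta × eta = 4 × 11 = 44, not 41 — violated.
#9 zeta + eta = 22; 22 mod 6 = 4, not 3 — violated.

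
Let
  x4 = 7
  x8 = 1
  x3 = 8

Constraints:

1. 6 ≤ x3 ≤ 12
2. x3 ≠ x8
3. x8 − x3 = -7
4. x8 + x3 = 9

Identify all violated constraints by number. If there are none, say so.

None — every constraint holds.

1. x3 = 8 lies in [6, 12] — holds.
2. x3 = 8, x8 = 1; distinct — holds.
3. x8 − x3 = 1 − 8 = -7 — holds.
4. x8 + x3 = 1 + 8 = 9 — holds.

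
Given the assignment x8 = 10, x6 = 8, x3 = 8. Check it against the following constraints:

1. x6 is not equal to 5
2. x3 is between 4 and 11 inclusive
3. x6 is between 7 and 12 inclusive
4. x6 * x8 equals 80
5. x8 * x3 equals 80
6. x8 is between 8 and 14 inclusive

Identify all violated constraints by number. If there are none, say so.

The assignment satisfies every constraint.

1. x6 = 8, and 8 ≠ 5  holds
2. x3 = 8 lies in [4, 11]  holds
3. x6 = 8 lies in [7, 12]  holds
4. x6 * x8 = 8 * 10 = 80  holds
5. x8 * x3 = 10 * 8 = 80  holds
6. x8 = 10 lies in [8, 14]  holds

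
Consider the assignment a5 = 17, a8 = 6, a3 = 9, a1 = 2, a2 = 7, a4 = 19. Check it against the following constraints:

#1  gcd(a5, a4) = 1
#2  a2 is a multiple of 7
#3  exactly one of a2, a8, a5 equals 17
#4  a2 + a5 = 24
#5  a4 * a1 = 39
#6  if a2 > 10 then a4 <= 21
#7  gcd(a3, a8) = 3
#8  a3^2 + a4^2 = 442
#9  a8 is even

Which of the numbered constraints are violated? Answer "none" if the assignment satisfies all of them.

#1 gcd(17, 19) = 1  true
#2 7 / 7 = 1, so 7 divides 7  true
#3 a2=7, a8=6, a5=17; 1 of them equals 17  true
#4 a2 + a5 = 7 + 17 = 24  true
#5 a4 * a1 = 19 * 2 = 38, not 39  false
#6 a2 = 7, not > 10; antecedent false, conditional vacuously true  true
#7 gcd(9, 6) = 3  true
#8 a3^2 + a4^2 = 9^2 + 19^2 = 81 + 361 = 442  true
#9 a8 = 6 is even  true

Constraint 5 does not hold.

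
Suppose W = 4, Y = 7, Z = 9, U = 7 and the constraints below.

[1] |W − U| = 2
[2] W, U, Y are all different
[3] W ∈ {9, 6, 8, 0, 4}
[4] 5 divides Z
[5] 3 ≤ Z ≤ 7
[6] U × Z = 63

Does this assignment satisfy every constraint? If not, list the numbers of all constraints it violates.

[1] |4 − 7| = 3, not 2  no
[2] U = Y = 7, not all different  no
[3] W = 4 is in {9, 6, 8, 0, 4}  yes
[4] 9 = 5×1 + 4, so 5 does not divide 9  no
[5] Z = 9 is outside [3, 7]  no
[6] U × Z = 7 × 9 = 63  yes

The assignment fails constraints 1, 2, 4, 5.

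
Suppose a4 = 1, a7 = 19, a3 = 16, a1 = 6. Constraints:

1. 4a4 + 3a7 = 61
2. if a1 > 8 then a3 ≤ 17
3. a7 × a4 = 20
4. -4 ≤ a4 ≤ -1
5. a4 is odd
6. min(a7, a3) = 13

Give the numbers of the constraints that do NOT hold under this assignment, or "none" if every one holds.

1. 4a4 + 3a7 = 4(1) + 3(19) = 61 — holds.
2. a1 = 6, not > 8; antecedent false, conditional vacuously true — holds.
3. a7 × a4 = 19 × 1 = 19, not 20 — fails.
4. a4 = 1 is outside [-4, -1] — fails.
5. a4 = 1 is odd — holds.
6. min(19, 16) = 16, not 13 — fails.

The assignment fails constraints 3, 4, 6.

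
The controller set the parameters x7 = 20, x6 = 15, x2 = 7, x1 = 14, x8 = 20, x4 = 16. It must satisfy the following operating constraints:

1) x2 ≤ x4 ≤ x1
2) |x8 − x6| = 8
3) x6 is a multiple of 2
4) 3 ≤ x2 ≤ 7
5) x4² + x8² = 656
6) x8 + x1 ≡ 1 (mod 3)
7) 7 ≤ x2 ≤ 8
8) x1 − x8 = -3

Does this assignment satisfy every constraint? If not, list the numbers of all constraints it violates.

1) values 7, 16, 14; x4 = 16 is not ≤ x1 = 14  false
2) |20 − 15| = 5, not 8  false
3) 15 = 2×7 + 1, so 2 does not divide 15  false
4) x2 = 7 lies in [3, 7]  true
5) x4² + x8² = 16² + 20² = 256 + 400 = 656  true
6) x8 + x1 = 34; 34 mod 3 = 1  true
7) x2 = 7 lies in [7, 8]  true
8) x1 − x8 = 14 − 20 = -6, not -3  false

Constraints 1, 2, 3, 8 are violated.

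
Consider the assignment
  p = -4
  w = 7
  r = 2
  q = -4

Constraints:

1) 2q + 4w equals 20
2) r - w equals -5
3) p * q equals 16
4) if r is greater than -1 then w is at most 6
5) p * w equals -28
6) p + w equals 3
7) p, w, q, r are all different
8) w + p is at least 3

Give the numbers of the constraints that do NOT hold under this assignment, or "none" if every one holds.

1) 2q + 4w = 2(-4) + 4(7) = 20  yes
2) r - w = 2 - 7 = -5  yes
3) p * q = -4 * (-4) = 16  yes
4) r = 2 > -1, so we need w ≤ 6; but w = 7 > 6  no
5) p * w = -4 * 7 = -28  yes
6) p + w = -4 + 7 = 3  yes
7) p = q = -4, not all different  no
8) w + p = 7 + (-4) = 3; 3 ≥ 3  yes

The assignment fails constraints 4 and 7.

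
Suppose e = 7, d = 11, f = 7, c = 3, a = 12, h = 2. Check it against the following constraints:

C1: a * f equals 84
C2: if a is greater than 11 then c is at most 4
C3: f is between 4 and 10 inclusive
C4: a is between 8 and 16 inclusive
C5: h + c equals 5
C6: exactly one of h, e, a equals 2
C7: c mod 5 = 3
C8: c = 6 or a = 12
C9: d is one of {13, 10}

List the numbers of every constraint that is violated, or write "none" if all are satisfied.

No — constraint 9 is not satisfied.

C1: a * f = 12 * 7 = 84  ✔
C2: a = 12 > 11, so we need c ≤ 4; c = 3 ≤ 4  ✔
C3: f = 7 lies in [4, 10]  ✔
C4: a = 12 lies in [8, 16]  ✔
C5: h + c = 2 + 3 = 5  ✔
C6: h=2, e=7, a=12; 1 of them equals 2  ✔
C7: 3 mod 5 = 3  ✔
C8: c = 3 ≠ 6, but a = 12 = 12 (second disjunct)  ✔
C9: d = 11 is not in {13, 10}  ✘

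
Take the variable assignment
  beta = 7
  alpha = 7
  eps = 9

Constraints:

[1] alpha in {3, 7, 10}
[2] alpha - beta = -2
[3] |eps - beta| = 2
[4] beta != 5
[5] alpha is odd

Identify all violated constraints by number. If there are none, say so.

[1] alpha = 7 is in {3, 7, 10}  ✓
[2] alpha - beta = 7 - 7 = 0, not -2  ✗
[3] |9 - 7| = 2  ✓
[4] beta = 7, and 7 ≠ 5  ✓
[5] alpha = 7 is odd  ✓

Constraint 2 is violated.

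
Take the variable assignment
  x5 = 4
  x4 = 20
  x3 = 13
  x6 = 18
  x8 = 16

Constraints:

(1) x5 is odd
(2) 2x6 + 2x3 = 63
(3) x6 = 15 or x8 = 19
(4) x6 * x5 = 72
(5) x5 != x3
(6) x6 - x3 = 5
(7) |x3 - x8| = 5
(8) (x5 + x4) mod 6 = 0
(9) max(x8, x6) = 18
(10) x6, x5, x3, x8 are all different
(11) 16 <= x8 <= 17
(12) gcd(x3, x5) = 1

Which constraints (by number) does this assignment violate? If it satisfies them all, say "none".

(1) x5 = 4 is even  ✘
(2) 2x6 + 2x3 = 2(18) + 2(13) = 62, not 63  ✘
(3) x6 = 18 ≠ 15 and x8 = 16 ≠ 19; both disjuncts false  ✘
(4) x6 * x5 = 18 * 4 = 72  ✔
(5) x5 = 4, x3 = 13; distinct  ✔
(6) x6 - x3 = 18 - 13 = 5  ✔
(7) |13 - 16| = 3, not 5  ✘
(8) x5 + x4 = 24; 24 mod 6 = 0  ✔
(9) max(16, 18) = 18  ✔
(10) values 18, 4, 13, 16 are pairwise distinct  ✔
(11) x8 = 16 lies in [16, 17]  ✔
(12) gcd(13, 4) = 1  ✔

The assignment fails constraints 1, 2, 3, 7.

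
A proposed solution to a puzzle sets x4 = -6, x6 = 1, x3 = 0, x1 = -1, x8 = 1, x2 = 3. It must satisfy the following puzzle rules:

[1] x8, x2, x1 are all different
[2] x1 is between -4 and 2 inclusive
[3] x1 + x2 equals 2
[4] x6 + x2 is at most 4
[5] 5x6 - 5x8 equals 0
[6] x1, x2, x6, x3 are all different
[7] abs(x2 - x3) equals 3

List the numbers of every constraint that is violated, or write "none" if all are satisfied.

No violations.

[1] values 1, 3, -1 are pairwise distinct — satisfied.
[2] x1 = -1 lies in [-4, 2] — satisfied.
[3] x1 + x2 = -1 + 3 = 2 — satisfied.
[4] x6 + x2 = 1 + 3 = 4; 4 ≤ 4 — satisfied.
[5] 5x6 - 5x8 = 5(1) - 5(1) = 0 — satisfied.
[6] values -1, 3, 1, 0 are pairwise distinct — satisfied.
[7] abs(3 - 0) = 3 — satisfied.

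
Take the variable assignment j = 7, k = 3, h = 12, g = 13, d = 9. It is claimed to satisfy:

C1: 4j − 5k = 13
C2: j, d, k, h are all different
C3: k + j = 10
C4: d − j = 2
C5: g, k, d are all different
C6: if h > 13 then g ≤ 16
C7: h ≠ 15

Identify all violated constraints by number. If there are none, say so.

Yes — all constraints hold.

C1: 4j − 5k = 4(7) − 5(3) = 13 — OK.
C2: values 7, 9, 3, 12 are pairwise distinct — OK.
C3: k + j = 3 + 7 = 10 — OK.
C4: d − j = 9 − 7 = 2 — OK.
C5: values 13, 3, 9 are pairwise distinct — OK.
C6: h = 12, not > 13; antecedent false, conditional vacuously true — OK.
C7: h = 12, and 12 ≠ 15 — OK.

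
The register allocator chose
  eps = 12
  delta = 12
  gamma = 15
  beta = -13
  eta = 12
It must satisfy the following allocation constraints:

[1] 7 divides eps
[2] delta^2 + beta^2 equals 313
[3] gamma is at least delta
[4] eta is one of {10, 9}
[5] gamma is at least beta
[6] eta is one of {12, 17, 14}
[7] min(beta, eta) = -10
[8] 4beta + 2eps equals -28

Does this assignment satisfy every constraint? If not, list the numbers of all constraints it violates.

Constraints 1, 4, and 7 are violated.

[1] 12 = 7*1 + 5, so 7 does not divide 12  no
[2] delta^2 + beta^2 = 12^2 + (-13)^2 = 144 + 169 = 313  yes
[3] gamma = 15, delta = 12; 15 ≥ 12  yes
[4] eta = 12 is not in {10, 9}  no
[5] gamma = 15, beta = -13; 15 ≥ -13  yes
[6] eta = 12 is in {12, 17, 14}  yes
[7] min(-13, 12) = -13, not -10  no
[8] 4beta + 2eps = 4(-13) + 2(12) = -28  yes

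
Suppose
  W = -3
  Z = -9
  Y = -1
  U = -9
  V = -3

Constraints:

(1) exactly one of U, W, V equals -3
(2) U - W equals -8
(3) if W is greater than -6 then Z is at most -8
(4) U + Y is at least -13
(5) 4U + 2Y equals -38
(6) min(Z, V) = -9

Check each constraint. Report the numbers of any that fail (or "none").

The assignment fails constraints 1, 2.

(1) U=-9, W=-3, V=-3; 2 of them equal -3, not exactly one — violated.
(2) U - W = -9 - (-3) = -6, not -8 — violated.
(3) W = -3 > -6, so we need Z ≤ -8; Z = -9 ≤ -8 — OK.
(4) U + Y = -9 + (-1) = -10; -10 ≥ -13 — OK.
(5) 4U + 2Y = 4(-9) + 2(-1) = -38 — OK.
(6) min(-9, -3) = -9 — OK.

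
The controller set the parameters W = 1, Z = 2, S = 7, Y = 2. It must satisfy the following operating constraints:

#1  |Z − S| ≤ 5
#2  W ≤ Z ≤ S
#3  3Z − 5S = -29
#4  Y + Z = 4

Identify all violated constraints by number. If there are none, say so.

No violations.

#1 |2 − 7| = 5; 5 ≤ 5 — satisfied.
#2 values 1 ≤ 2 ≤ 7 — satisfied.
#3 3Z − 5S = 3(2) − 5(7) = -29 — satisfied.
#4 Y + Z = 2 + 2 = 4 — satisfied.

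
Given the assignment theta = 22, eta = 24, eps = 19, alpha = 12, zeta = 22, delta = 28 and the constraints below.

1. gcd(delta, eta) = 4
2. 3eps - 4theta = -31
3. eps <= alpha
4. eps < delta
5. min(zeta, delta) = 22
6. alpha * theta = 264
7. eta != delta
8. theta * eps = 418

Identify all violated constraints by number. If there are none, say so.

Constraint 3 does not hold.

1. gcd(28, 24) = 4  OK
2. 3eps - 4theta = 3(19) - 4(22) = -31  OK
3. eps = 19, alpha = 12; 19 > 12 (want ≤)  FAIL
4. eps = 19, delta = 28; 19 < 28  OK
5. min(22, 28) = 22  OK
6. alpha * theta = 12 * 22 = 264  OK
7. eta = 24, delta = 28; distinct  OK
8. theta * eps = 22 * 19 = 418  OK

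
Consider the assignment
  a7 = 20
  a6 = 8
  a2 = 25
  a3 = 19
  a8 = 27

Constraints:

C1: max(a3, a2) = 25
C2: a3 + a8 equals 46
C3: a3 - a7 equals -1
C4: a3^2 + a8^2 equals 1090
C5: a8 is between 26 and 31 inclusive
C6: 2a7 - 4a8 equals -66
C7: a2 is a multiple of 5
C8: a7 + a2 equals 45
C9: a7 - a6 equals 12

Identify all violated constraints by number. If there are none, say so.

C1: max(19, 25) = 25  holds
C2: a3 + a8 = 19 + 27 = 46  holds
C3: a3 - a7 = 19 - 20 = -1  holds
C4: a3^2 + a8^2 = 19^2 + 27^2 = 361 + 729 = 1090  holds
C5: a8 = 27 lies in [26, 31]  holds
C6: 2a7 - 4a8 = 2(20) - 4(27) = -68, not -66  fails
C7: 25 / 5 = 5, so 5 divides 25  holds
C8: a7 + a2 = 20 + 25 = 45  holds
C9: a7 - a6 = 20 - 8 = 12  holds

Violated: 6.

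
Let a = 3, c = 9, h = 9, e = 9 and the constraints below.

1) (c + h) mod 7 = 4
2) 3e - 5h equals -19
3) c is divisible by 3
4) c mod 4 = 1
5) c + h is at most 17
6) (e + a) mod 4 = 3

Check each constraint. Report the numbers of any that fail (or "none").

The assignment fails constraints 2, 5, 6.

1) c + h = 18; 18 mod 7 = 4 — holds.
2) 3e - 5h = 3(9) - 5(9) = -18, not -19 — does not hold.
3) 9 / 3 = 3, so 3 divides 9 — holds.
4) 9 mod 4 = 1 — holds.
5) c + h = 9 + 9 = 18; 18 > 17, bound 17 not met — does not hold.
6) e + a = 12; 12 mod 4 = 0, not 3 — does not hold.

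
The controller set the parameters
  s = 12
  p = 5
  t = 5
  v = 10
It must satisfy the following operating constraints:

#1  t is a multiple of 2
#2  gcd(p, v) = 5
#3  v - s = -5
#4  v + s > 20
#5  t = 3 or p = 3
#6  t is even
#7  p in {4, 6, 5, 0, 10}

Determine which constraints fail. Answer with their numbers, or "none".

No — constraints 1, 3, 5, and 6 are not satisfied.

#1 5 = 2*2 + 1, so 2 does not divide 5 — does not hold.
#2 gcd(5, 10) = 5 — holds.
#3 v - s = 10 - 12 = -2, not -5 — does not hold.
#4 v + s = 10 + 12 = 22; 22 > 20 — holds.
#5 t = 5 ≠ 3 and p = 5 ≠ 3; both disjuncts false — does not hold.
#6 t = 5 is odd — does not hold.
#7 p = 5 is in {4, 6, 5, 0, 10} — holds.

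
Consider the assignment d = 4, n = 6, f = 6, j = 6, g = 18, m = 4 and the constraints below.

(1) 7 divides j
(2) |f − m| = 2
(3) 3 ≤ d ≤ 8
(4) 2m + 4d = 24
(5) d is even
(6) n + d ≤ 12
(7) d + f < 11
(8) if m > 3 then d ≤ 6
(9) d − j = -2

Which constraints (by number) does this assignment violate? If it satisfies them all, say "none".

(1) 6 = 7×0 + 6, so 7 does not divide 6 — does not hold.
(2) |6 − 4| = 2 — holds.
(3) d = 4 lies in [3, 8] — holds.
(4) 2m + 4d = 2(4) + 4(4) = 24 — holds.
(5) d = 4 is even — holds.
(6) n + d = 6 + 4 = 10; 10 ≤ 12 — holds.
(7) d + f = 4 + 6 = 10; 10 < 11 — holds.
(8) m = 4 > 3, so we need d ≤ 6; d = 4 ≤ 6 — holds.
(9) d − j = 4 − 6 = -2 — holds.

No — constraint 1 is not satisfied.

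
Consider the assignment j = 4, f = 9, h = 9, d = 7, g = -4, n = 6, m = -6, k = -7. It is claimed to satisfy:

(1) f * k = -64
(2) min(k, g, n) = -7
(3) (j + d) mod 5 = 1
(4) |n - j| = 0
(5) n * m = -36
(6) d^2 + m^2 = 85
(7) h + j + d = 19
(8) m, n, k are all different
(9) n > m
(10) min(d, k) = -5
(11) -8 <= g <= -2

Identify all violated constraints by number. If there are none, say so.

(1) f * k = 9 * (-7) = -63, not -64 — fails.
(2) min(-7, -4, 6) = -7 — holds.
(3) j + d = 11; 11 mod 5 = 1 — holds.
(4) |6 - 4| = 2, not 0 — fails.
(5) n * m = 6 * (-6) = -36 — holds.
(6) d^2 + m^2 = 7^2 + (-6)^2 = 49 + 36 = 85 — holds.
(7) h + j + d = 9 + 4 + 7 = 20, not 19 — fails.
(8) values -6, 6, -7 are pairwise distinct — holds.
(9) n = 6, m = -6; 6 > -6 — holds.
(10) min(7, -7) = -7, not -5 — fails.
(11) g = -4 lies in [-8, -2] — holds.

The assignment fails constraints 1, 4, 7, 10.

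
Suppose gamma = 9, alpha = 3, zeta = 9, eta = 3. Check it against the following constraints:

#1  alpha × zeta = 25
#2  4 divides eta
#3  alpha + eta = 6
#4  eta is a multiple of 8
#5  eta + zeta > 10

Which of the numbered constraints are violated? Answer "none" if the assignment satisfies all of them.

Constraints 1, 2, and 4 do not hold.

#1 alpha × zeta = 3 × 9 = 27, not 25 — fails.
#2 3 = 4×0 + 3, so 4 does not divide 3 — fails.
#3 alpha + eta = 3 + 3 = 6 — holds.
#4 3 = 8×0 + 3, so 8 does not divide 3 — fails.
#5 eta + zeta = 3 + 9 = 12; 12 > 10 — holds.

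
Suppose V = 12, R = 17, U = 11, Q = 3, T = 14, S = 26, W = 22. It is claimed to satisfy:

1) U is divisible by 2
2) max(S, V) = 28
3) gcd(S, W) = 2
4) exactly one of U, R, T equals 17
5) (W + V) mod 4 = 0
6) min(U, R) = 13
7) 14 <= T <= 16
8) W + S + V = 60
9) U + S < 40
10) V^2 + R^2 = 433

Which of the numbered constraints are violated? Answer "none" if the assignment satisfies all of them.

Violated: 1, 2, 5, and 6.

1) 11 = 2*5 + 1, so 2 does not divide 11 — fails.
2) max(26, 12) = 26, not 28 — fails.
3) gcd(26, 22) = 2 — holds.
4) U=11, R=17, T=14; 1 of them equals 17 — holds.
5) W + V = 34; 34 mod 4 = 2, not 0 — fails.
6) min(11, 17) = 11, not 13 — fails.
7) T = 14 lies in [14, 16] — holds.
8) W + S + V = 22 + 26 + 12 = 60 — holds.
9) U + S = 11 + 26 = 37; 37 < 40 — holds.
10) V^2 + R^2 = 12^2 + 17^2 = 144 + 289 = 433 — holds.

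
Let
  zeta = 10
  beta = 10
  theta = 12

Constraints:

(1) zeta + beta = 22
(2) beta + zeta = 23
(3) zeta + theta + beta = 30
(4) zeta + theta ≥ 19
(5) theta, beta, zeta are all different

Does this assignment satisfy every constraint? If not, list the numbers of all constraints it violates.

(1) zeta + beta = 10 + 10 = 20, not 22 — violated.
(2) beta + zeta = 10 + 10 = 20, not 23 — violated.
(3) zeta + theta + beta = 10 + 12 + 10 = 32, not 30 — violated.
(4) zeta + theta = 10 + 12 = 22; 22 ≥ 19 — satisfied.
(5) beta = zeta = 10, not all different — violated.

No — constraints 1, 2, 3, and 5 are not satisfied.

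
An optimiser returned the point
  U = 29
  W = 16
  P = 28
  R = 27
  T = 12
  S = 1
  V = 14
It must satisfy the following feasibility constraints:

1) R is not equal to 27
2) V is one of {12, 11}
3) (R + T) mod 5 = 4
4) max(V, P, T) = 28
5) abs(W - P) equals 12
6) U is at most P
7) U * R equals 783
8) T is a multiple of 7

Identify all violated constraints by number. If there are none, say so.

1) R = 27, but 27 is required to differ — violated.
2) V = 14 is not in {12, 11} — violated.
3) R + T = 39; 39 mod 5 = 4 — satisfied.
4) max(14, 28, 12) = 28 — satisfied.
5) abs(16 - 28) = 12 — satisfied.
6) U = 29, P = 28; 29 > 28 (want ≤) — violated.
7) U * R = 29 * 27 = 783 — satisfied.
8) 12 = 7*1 + 5, so 7 does not divide 12 — violated.

No — constraints 1, 2, 6, and 8 are not satisfied.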